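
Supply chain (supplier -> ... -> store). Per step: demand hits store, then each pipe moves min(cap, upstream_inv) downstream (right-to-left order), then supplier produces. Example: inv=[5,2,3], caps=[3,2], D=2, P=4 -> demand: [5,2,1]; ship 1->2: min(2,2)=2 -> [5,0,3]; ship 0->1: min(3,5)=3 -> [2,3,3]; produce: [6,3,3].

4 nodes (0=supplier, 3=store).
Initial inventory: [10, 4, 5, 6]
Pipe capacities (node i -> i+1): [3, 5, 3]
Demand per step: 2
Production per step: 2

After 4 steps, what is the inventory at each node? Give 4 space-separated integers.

Step 1: demand=2,sold=2 ship[2->3]=3 ship[1->2]=4 ship[0->1]=3 prod=2 -> inv=[9 3 6 7]
Step 2: demand=2,sold=2 ship[2->3]=3 ship[1->2]=3 ship[0->1]=3 prod=2 -> inv=[8 3 6 8]
Step 3: demand=2,sold=2 ship[2->3]=3 ship[1->2]=3 ship[0->1]=3 prod=2 -> inv=[7 3 6 9]
Step 4: demand=2,sold=2 ship[2->3]=3 ship[1->2]=3 ship[0->1]=3 prod=2 -> inv=[6 3 6 10]

6 3 6 10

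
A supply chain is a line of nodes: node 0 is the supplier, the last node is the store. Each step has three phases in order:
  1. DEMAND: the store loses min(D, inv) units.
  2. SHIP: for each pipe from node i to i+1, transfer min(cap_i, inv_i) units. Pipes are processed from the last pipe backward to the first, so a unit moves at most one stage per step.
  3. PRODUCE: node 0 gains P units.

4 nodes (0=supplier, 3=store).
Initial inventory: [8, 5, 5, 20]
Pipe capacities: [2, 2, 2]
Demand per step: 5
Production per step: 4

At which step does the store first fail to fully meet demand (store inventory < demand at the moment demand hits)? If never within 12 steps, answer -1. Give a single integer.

Step 1: demand=5,sold=5 ship[2->3]=2 ship[1->2]=2 ship[0->1]=2 prod=4 -> [10 5 5 17]
Step 2: demand=5,sold=5 ship[2->3]=2 ship[1->2]=2 ship[0->1]=2 prod=4 -> [12 5 5 14]
Step 3: demand=5,sold=5 ship[2->3]=2 ship[1->2]=2 ship[0->1]=2 prod=4 -> [14 5 5 11]
Step 4: demand=5,sold=5 ship[2->3]=2 ship[1->2]=2 ship[0->1]=2 prod=4 -> [16 5 5 8]
Step 5: demand=5,sold=5 ship[2->3]=2 ship[1->2]=2 ship[0->1]=2 prod=4 -> [18 5 5 5]
Step 6: demand=5,sold=5 ship[2->3]=2 ship[1->2]=2 ship[0->1]=2 prod=4 -> [20 5 5 2]
Step 7: demand=5,sold=2 ship[2->3]=2 ship[1->2]=2 ship[0->1]=2 prod=4 -> [22 5 5 2]
Step 8: demand=5,sold=2 ship[2->3]=2 ship[1->2]=2 ship[0->1]=2 prod=4 -> [24 5 5 2]
Step 9: demand=5,sold=2 ship[2->3]=2 ship[1->2]=2 ship[0->1]=2 prod=4 -> [26 5 5 2]
Step 10: demand=5,sold=2 ship[2->3]=2 ship[1->2]=2 ship[0->1]=2 prod=4 -> [28 5 5 2]
Step 11: demand=5,sold=2 ship[2->3]=2 ship[1->2]=2 ship[0->1]=2 prod=4 -> [30 5 5 2]
Step 12: demand=5,sold=2 ship[2->3]=2 ship[1->2]=2 ship[0->1]=2 prod=4 -> [32 5 5 2]
First stockout at step 7

7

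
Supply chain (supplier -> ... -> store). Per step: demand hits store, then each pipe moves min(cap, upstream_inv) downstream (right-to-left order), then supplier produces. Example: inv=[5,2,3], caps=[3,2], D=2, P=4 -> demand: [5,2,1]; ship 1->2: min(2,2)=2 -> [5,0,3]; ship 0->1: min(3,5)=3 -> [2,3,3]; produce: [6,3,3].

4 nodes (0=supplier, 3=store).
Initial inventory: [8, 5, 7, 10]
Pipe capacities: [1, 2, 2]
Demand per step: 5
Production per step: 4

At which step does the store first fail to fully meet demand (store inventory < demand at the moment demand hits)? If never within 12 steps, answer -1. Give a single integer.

Step 1: demand=5,sold=5 ship[2->3]=2 ship[1->2]=2 ship[0->1]=1 prod=4 -> [11 4 7 7]
Step 2: demand=5,sold=5 ship[2->3]=2 ship[1->2]=2 ship[0->1]=1 prod=4 -> [14 3 7 4]
Step 3: demand=5,sold=4 ship[2->3]=2 ship[1->2]=2 ship[0->1]=1 prod=4 -> [17 2 7 2]
Step 4: demand=5,sold=2 ship[2->3]=2 ship[1->2]=2 ship[0->1]=1 prod=4 -> [20 1 7 2]
Step 5: demand=5,sold=2 ship[2->3]=2 ship[1->2]=1 ship[0->1]=1 prod=4 -> [23 1 6 2]
Step 6: demand=5,sold=2 ship[2->3]=2 ship[1->2]=1 ship[0->1]=1 prod=4 -> [26 1 5 2]
Step 7: demand=5,sold=2 ship[2->3]=2 ship[1->2]=1 ship[0->1]=1 prod=4 -> [29 1 4 2]
Step 8: demand=5,sold=2 ship[2->3]=2 ship[1->2]=1 ship[0->1]=1 prod=4 -> [32 1 3 2]
Step 9: demand=5,sold=2 ship[2->3]=2 ship[1->2]=1 ship[0->1]=1 prod=4 -> [35 1 2 2]
Step 10: demand=5,sold=2 ship[2->3]=2 ship[1->2]=1 ship[0->1]=1 prod=4 -> [38 1 1 2]
Step 11: demand=5,sold=2 ship[2->3]=1 ship[1->2]=1 ship[0->1]=1 prod=4 -> [41 1 1 1]
Step 12: demand=5,sold=1 ship[2->3]=1 ship[1->2]=1 ship[0->1]=1 prod=4 -> [44 1 1 1]
First stockout at step 3

3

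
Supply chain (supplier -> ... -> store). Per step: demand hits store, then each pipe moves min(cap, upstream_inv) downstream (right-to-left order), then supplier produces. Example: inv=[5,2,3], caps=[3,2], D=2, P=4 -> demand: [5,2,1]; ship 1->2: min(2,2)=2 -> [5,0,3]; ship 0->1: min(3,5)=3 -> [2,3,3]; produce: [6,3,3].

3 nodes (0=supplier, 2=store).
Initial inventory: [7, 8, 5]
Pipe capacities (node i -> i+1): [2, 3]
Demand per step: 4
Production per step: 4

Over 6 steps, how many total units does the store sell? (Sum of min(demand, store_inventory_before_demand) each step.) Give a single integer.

Step 1: sold=4 (running total=4) -> [9 7 4]
Step 2: sold=4 (running total=8) -> [11 6 3]
Step 3: sold=3 (running total=11) -> [13 5 3]
Step 4: sold=3 (running total=14) -> [15 4 3]
Step 5: sold=3 (running total=17) -> [17 3 3]
Step 6: sold=3 (running total=20) -> [19 2 3]

Answer: 20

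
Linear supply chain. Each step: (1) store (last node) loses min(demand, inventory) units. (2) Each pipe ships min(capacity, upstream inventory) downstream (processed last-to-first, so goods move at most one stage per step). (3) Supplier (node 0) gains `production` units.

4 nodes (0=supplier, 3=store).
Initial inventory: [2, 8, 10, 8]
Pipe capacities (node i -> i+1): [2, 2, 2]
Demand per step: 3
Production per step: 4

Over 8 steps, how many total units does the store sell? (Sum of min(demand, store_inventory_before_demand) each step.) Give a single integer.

Step 1: sold=3 (running total=3) -> [4 8 10 7]
Step 2: sold=3 (running total=6) -> [6 8 10 6]
Step 3: sold=3 (running total=9) -> [8 8 10 5]
Step 4: sold=3 (running total=12) -> [10 8 10 4]
Step 5: sold=3 (running total=15) -> [12 8 10 3]
Step 6: sold=3 (running total=18) -> [14 8 10 2]
Step 7: sold=2 (running total=20) -> [16 8 10 2]
Step 8: sold=2 (running total=22) -> [18 8 10 2]

Answer: 22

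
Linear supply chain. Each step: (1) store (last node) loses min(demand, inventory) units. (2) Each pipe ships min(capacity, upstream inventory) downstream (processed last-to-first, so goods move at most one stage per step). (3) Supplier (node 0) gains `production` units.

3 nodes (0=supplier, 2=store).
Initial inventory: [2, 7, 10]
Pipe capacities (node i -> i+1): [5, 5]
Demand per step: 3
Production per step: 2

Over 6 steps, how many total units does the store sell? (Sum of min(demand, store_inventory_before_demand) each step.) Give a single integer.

Answer: 18

Derivation:
Step 1: sold=3 (running total=3) -> [2 4 12]
Step 2: sold=3 (running total=6) -> [2 2 13]
Step 3: sold=3 (running total=9) -> [2 2 12]
Step 4: sold=3 (running total=12) -> [2 2 11]
Step 5: sold=3 (running total=15) -> [2 2 10]
Step 6: sold=3 (running total=18) -> [2 2 9]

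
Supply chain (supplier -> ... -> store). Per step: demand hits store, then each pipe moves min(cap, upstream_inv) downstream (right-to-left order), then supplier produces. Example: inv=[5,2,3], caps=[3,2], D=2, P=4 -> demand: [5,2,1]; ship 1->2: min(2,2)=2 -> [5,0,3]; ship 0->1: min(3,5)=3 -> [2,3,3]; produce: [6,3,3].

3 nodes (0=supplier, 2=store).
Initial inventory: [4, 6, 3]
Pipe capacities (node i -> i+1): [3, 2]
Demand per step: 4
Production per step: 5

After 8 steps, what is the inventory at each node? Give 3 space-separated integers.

Step 1: demand=4,sold=3 ship[1->2]=2 ship[0->1]=3 prod=5 -> inv=[6 7 2]
Step 2: demand=4,sold=2 ship[1->2]=2 ship[0->1]=3 prod=5 -> inv=[8 8 2]
Step 3: demand=4,sold=2 ship[1->2]=2 ship[0->1]=3 prod=5 -> inv=[10 9 2]
Step 4: demand=4,sold=2 ship[1->2]=2 ship[0->1]=3 prod=5 -> inv=[12 10 2]
Step 5: demand=4,sold=2 ship[1->2]=2 ship[0->1]=3 prod=5 -> inv=[14 11 2]
Step 6: demand=4,sold=2 ship[1->2]=2 ship[0->1]=3 prod=5 -> inv=[16 12 2]
Step 7: demand=4,sold=2 ship[1->2]=2 ship[0->1]=3 prod=5 -> inv=[18 13 2]
Step 8: demand=4,sold=2 ship[1->2]=2 ship[0->1]=3 prod=5 -> inv=[20 14 2]

20 14 2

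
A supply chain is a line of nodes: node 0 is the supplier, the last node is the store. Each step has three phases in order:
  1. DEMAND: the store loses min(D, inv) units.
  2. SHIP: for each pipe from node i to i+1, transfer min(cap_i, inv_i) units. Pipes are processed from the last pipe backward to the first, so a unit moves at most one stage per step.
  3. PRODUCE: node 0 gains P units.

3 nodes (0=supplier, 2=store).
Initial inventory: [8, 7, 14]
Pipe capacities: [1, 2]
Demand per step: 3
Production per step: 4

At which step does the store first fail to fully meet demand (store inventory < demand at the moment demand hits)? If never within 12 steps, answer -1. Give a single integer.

Step 1: demand=3,sold=3 ship[1->2]=2 ship[0->1]=1 prod=4 -> [11 6 13]
Step 2: demand=3,sold=3 ship[1->2]=2 ship[0->1]=1 prod=4 -> [14 5 12]
Step 3: demand=3,sold=3 ship[1->2]=2 ship[0->1]=1 prod=4 -> [17 4 11]
Step 4: demand=3,sold=3 ship[1->2]=2 ship[0->1]=1 prod=4 -> [20 3 10]
Step 5: demand=3,sold=3 ship[1->2]=2 ship[0->1]=1 prod=4 -> [23 2 9]
Step 6: demand=3,sold=3 ship[1->2]=2 ship[0->1]=1 prod=4 -> [26 1 8]
Step 7: demand=3,sold=3 ship[1->2]=1 ship[0->1]=1 prod=4 -> [29 1 6]
Step 8: demand=3,sold=3 ship[1->2]=1 ship[0->1]=1 prod=4 -> [32 1 4]
Step 9: demand=3,sold=3 ship[1->2]=1 ship[0->1]=1 prod=4 -> [35 1 2]
Step 10: demand=3,sold=2 ship[1->2]=1 ship[0->1]=1 prod=4 -> [38 1 1]
Step 11: demand=3,sold=1 ship[1->2]=1 ship[0->1]=1 prod=4 -> [41 1 1]
Step 12: demand=3,sold=1 ship[1->2]=1 ship[0->1]=1 prod=4 -> [44 1 1]
First stockout at step 10

10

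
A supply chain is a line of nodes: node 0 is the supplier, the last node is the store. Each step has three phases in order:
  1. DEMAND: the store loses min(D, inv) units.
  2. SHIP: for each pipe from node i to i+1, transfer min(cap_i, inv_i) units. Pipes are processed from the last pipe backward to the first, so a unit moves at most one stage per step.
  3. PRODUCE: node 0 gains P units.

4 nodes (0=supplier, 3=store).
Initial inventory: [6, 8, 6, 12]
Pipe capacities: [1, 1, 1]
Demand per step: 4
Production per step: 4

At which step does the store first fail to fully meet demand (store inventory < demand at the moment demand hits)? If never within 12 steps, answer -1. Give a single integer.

Step 1: demand=4,sold=4 ship[2->3]=1 ship[1->2]=1 ship[0->1]=1 prod=4 -> [9 8 6 9]
Step 2: demand=4,sold=4 ship[2->3]=1 ship[1->2]=1 ship[0->1]=1 prod=4 -> [12 8 6 6]
Step 3: demand=4,sold=4 ship[2->3]=1 ship[1->2]=1 ship[0->1]=1 prod=4 -> [15 8 6 3]
Step 4: demand=4,sold=3 ship[2->3]=1 ship[1->2]=1 ship[0->1]=1 prod=4 -> [18 8 6 1]
Step 5: demand=4,sold=1 ship[2->3]=1 ship[1->2]=1 ship[0->1]=1 prod=4 -> [21 8 6 1]
Step 6: demand=4,sold=1 ship[2->3]=1 ship[1->2]=1 ship[0->1]=1 prod=4 -> [24 8 6 1]
Step 7: demand=4,sold=1 ship[2->3]=1 ship[1->2]=1 ship[0->1]=1 prod=4 -> [27 8 6 1]
Step 8: demand=4,sold=1 ship[2->3]=1 ship[1->2]=1 ship[0->1]=1 prod=4 -> [30 8 6 1]
Step 9: demand=4,sold=1 ship[2->3]=1 ship[1->2]=1 ship[0->1]=1 prod=4 -> [33 8 6 1]
Step 10: demand=4,sold=1 ship[2->3]=1 ship[1->2]=1 ship[0->1]=1 prod=4 -> [36 8 6 1]
Step 11: demand=4,sold=1 ship[2->3]=1 ship[1->2]=1 ship[0->1]=1 prod=4 -> [39 8 6 1]
Step 12: demand=4,sold=1 ship[2->3]=1 ship[1->2]=1 ship[0->1]=1 prod=4 -> [42 8 6 1]
First stockout at step 4

4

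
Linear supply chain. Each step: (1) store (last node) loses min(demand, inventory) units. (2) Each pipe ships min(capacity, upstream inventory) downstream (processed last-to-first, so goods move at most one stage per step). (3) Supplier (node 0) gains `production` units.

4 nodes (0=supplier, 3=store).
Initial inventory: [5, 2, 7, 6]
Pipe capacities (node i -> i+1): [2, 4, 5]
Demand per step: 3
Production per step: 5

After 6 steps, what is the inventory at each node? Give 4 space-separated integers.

Step 1: demand=3,sold=3 ship[2->3]=5 ship[1->2]=2 ship[0->1]=2 prod=5 -> inv=[8 2 4 8]
Step 2: demand=3,sold=3 ship[2->3]=4 ship[1->2]=2 ship[0->1]=2 prod=5 -> inv=[11 2 2 9]
Step 3: demand=3,sold=3 ship[2->3]=2 ship[1->2]=2 ship[0->1]=2 prod=5 -> inv=[14 2 2 8]
Step 4: demand=3,sold=3 ship[2->3]=2 ship[1->2]=2 ship[0->1]=2 prod=5 -> inv=[17 2 2 7]
Step 5: demand=3,sold=3 ship[2->3]=2 ship[1->2]=2 ship[0->1]=2 prod=5 -> inv=[20 2 2 6]
Step 6: demand=3,sold=3 ship[2->3]=2 ship[1->2]=2 ship[0->1]=2 prod=5 -> inv=[23 2 2 5]

23 2 2 5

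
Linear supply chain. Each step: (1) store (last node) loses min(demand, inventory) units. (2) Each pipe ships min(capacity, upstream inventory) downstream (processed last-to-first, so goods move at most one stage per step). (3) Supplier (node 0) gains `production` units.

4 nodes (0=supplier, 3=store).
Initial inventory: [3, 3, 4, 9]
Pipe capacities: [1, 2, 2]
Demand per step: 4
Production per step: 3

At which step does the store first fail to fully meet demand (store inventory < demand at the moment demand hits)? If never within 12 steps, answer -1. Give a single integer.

Step 1: demand=4,sold=4 ship[2->3]=2 ship[1->2]=2 ship[0->1]=1 prod=3 -> [5 2 4 7]
Step 2: demand=4,sold=4 ship[2->3]=2 ship[1->2]=2 ship[0->1]=1 prod=3 -> [7 1 4 5]
Step 3: demand=4,sold=4 ship[2->3]=2 ship[1->2]=1 ship[0->1]=1 prod=3 -> [9 1 3 3]
Step 4: demand=4,sold=3 ship[2->3]=2 ship[1->2]=1 ship[0->1]=1 prod=3 -> [11 1 2 2]
Step 5: demand=4,sold=2 ship[2->3]=2 ship[1->2]=1 ship[0->1]=1 prod=3 -> [13 1 1 2]
Step 6: demand=4,sold=2 ship[2->3]=1 ship[1->2]=1 ship[0->1]=1 prod=3 -> [15 1 1 1]
Step 7: demand=4,sold=1 ship[2->3]=1 ship[1->2]=1 ship[0->1]=1 prod=3 -> [17 1 1 1]
Step 8: demand=4,sold=1 ship[2->3]=1 ship[1->2]=1 ship[0->1]=1 prod=3 -> [19 1 1 1]
Step 9: demand=4,sold=1 ship[2->3]=1 ship[1->2]=1 ship[0->1]=1 prod=3 -> [21 1 1 1]
Step 10: demand=4,sold=1 ship[2->3]=1 ship[1->2]=1 ship[0->1]=1 prod=3 -> [23 1 1 1]
Step 11: demand=4,sold=1 ship[2->3]=1 ship[1->2]=1 ship[0->1]=1 prod=3 -> [25 1 1 1]
Step 12: demand=4,sold=1 ship[2->3]=1 ship[1->2]=1 ship[0->1]=1 prod=3 -> [27 1 1 1]
First stockout at step 4

4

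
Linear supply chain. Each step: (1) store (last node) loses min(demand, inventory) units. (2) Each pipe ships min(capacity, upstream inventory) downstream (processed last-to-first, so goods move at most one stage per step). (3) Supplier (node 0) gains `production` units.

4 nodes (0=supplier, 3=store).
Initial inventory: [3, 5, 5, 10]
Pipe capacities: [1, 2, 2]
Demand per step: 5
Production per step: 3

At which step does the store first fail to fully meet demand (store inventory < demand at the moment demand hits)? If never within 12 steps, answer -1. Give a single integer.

Step 1: demand=5,sold=5 ship[2->3]=2 ship[1->2]=2 ship[0->1]=1 prod=3 -> [5 4 5 7]
Step 2: demand=5,sold=5 ship[2->3]=2 ship[1->2]=2 ship[0->1]=1 prod=3 -> [7 3 5 4]
Step 3: demand=5,sold=4 ship[2->3]=2 ship[1->2]=2 ship[0->1]=1 prod=3 -> [9 2 5 2]
Step 4: demand=5,sold=2 ship[2->3]=2 ship[1->2]=2 ship[0->1]=1 prod=3 -> [11 1 5 2]
Step 5: demand=5,sold=2 ship[2->3]=2 ship[1->2]=1 ship[0->1]=1 prod=3 -> [13 1 4 2]
Step 6: demand=5,sold=2 ship[2->3]=2 ship[1->2]=1 ship[0->1]=1 prod=3 -> [15 1 3 2]
Step 7: demand=5,sold=2 ship[2->3]=2 ship[1->2]=1 ship[0->1]=1 prod=3 -> [17 1 2 2]
Step 8: demand=5,sold=2 ship[2->3]=2 ship[1->2]=1 ship[0->1]=1 prod=3 -> [19 1 1 2]
Step 9: demand=5,sold=2 ship[2->3]=1 ship[1->2]=1 ship[0->1]=1 prod=3 -> [21 1 1 1]
Step 10: demand=5,sold=1 ship[2->3]=1 ship[1->2]=1 ship[0->1]=1 prod=3 -> [23 1 1 1]
Step 11: demand=5,sold=1 ship[2->3]=1 ship[1->2]=1 ship[0->1]=1 prod=3 -> [25 1 1 1]
Step 12: demand=5,sold=1 ship[2->3]=1 ship[1->2]=1 ship[0->1]=1 prod=3 -> [27 1 1 1]
First stockout at step 3

3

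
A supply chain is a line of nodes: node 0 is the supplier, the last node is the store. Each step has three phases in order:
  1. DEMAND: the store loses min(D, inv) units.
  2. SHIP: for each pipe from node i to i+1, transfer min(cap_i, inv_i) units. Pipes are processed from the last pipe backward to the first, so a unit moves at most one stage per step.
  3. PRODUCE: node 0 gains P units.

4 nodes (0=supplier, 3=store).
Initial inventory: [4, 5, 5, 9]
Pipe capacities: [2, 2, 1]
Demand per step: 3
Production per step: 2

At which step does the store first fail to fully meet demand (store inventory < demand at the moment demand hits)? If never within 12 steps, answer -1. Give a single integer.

Step 1: demand=3,sold=3 ship[2->3]=1 ship[1->2]=2 ship[0->1]=2 prod=2 -> [4 5 6 7]
Step 2: demand=3,sold=3 ship[2->3]=1 ship[1->2]=2 ship[0->1]=2 prod=2 -> [4 5 7 5]
Step 3: demand=3,sold=3 ship[2->3]=1 ship[1->2]=2 ship[0->1]=2 prod=2 -> [4 5 8 3]
Step 4: demand=3,sold=3 ship[2->3]=1 ship[1->2]=2 ship[0->1]=2 prod=2 -> [4 5 9 1]
Step 5: demand=3,sold=1 ship[2->3]=1 ship[1->2]=2 ship[0->1]=2 prod=2 -> [4 5 10 1]
Step 6: demand=3,sold=1 ship[2->3]=1 ship[1->2]=2 ship[0->1]=2 prod=2 -> [4 5 11 1]
Step 7: demand=3,sold=1 ship[2->3]=1 ship[1->2]=2 ship[0->1]=2 prod=2 -> [4 5 12 1]
Step 8: demand=3,sold=1 ship[2->3]=1 ship[1->2]=2 ship[0->1]=2 prod=2 -> [4 5 13 1]
Step 9: demand=3,sold=1 ship[2->3]=1 ship[1->2]=2 ship[0->1]=2 prod=2 -> [4 5 14 1]
Step 10: demand=3,sold=1 ship[2->3]=1 ship[1->2]=2 ship[0->1]=2 prod=2 -> [4 5 15 1]
Step 11: demand=3,sold=1 ship[2->3]=1 ship[1->2]=2 ship[0->1]=2 prod=2 -> [4 5 16 1]
Step 12: demand=3,sold=1 ship[2->3]=1 ship[1->2]=2 ship[0->1]=2 prod=2 -> [4 5 17 1]
First stockout at step 5

5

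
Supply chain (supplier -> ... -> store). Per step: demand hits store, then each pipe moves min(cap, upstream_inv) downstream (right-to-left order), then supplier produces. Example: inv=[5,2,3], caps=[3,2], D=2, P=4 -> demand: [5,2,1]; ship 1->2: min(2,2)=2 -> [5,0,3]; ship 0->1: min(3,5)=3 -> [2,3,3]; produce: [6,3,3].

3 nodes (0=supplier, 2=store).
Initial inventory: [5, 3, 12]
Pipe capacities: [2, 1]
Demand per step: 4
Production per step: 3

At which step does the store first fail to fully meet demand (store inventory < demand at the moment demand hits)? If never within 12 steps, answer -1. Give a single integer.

Step 1: demand=4,sold=4 ship[1->2]=1 ship[0->1]=2 prod=3 -> [6 4 9]
Step 2: demand=4,sold=4 ship[1->2]=1 ship[0->1]=2 prod=3 -> [7 5 6]
Step 3: demand=4,sold=4 ship[1->2]=1 ship[0->1]=2 prod=3 -> [8 6 3]
Step 4: demand=4,sold=3 ship[1->2]=1 ship[0->1]=2 prod=3 -> [9 7 1]
Step 5: demand=4,sold=1 ship[1->2]=1 ship[0->1]=2 prod=3 -> [10 8 1]
Step 6: demand=4,sold=1 ship[1->2]=1 ship[0->1]=2 prod=3 -> [11 9 1]
Step 7: demand=4,sold=1 ship[1->2]=1 ship[0->1]=2 prod=3 -> [12 10 1]
Step 8: demand=4,sold=1 ship[1->2]=1 ship[0->1]=2 prod=3 -> [13 11 1]
Step 9: demand=4,sold=1 ship[1->2]=1 ship[0->1]=2 prod=3 -> [14 12 1]
Step 10: demand=4,sold=1 ship[1->2]=1 ship[0->1]=2 prod=3 -> [15 13 1]
Step 11: demand=4,sold=1 ship[1->2]=1 ship[0->1]=2 prod=3 -> [16 14 1]
Step 12: demand=4,sold=1 ship[1->2]=1 ship[0->1]=2 prod=3 -> [17 15 1]
First stockout at step 4

4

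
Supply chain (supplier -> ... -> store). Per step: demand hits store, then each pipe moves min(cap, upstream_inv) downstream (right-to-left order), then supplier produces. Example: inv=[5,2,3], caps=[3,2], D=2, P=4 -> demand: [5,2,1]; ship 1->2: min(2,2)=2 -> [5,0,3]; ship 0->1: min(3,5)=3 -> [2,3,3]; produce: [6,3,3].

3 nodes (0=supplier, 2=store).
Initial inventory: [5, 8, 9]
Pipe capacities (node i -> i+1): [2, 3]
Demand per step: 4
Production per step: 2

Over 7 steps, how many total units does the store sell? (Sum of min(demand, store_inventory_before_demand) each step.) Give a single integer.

Step 1: sold=4 (running total=4) -> [5 7 8]
Step 2: sold=4 (running total=8) -> [5 6 7]
Step 3: sold=4 (running total=12) -> [5 5 6]
Step 4: sold=4 (running total=16) -> [5 4 5]
Step 5: sold=4 (running total=20) -> [5 3 4]
Step 6: sold=4 (running total=24) -> [5 2 3]
Step 7: sold=3 (running total=27) -> [5 2 2]

Answer: 27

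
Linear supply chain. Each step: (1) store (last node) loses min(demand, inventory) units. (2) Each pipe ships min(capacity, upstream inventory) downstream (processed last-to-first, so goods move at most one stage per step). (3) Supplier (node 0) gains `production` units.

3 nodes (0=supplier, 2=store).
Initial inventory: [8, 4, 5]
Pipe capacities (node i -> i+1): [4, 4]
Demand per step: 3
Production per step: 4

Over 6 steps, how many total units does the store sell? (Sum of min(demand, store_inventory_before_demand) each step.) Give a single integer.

Step 1: sold=3 (running total=3) -> [8 4 6]
Step 2: sold=3 (running total=6) -> [8 4 7]
Step 3: sold=3 (running total=9) -> [8 4 8]
Step 4: sold=3 (running total=12) -> [8 4 9]
Step 5: sold=3 (running total=15) -> [8 4 10]
Step 6: sold=3 (running total=18) -> [8 4 11]

Answer: 18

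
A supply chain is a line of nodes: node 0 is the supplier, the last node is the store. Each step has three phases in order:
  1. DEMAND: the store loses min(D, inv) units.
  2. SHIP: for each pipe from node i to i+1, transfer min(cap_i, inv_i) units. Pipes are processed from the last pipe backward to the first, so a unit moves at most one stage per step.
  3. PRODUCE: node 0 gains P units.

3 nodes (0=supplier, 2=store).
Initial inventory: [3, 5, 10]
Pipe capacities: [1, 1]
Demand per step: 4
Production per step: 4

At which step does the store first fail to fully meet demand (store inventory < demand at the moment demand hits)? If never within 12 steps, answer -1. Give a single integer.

Step 1: demand=4,sold=4 ship[1->2]=1 ship[0->1]=1 prod=4 -> [6 5 7]
Step 2: demand=4,sold=4 ship[1->2]=1 ship[0->1]=1 prod=4 -> [9 5 4]
Step 3: demand=4,sold=4 ship[1->2]=1 ship[0->1]=1 prod=4 -> [12 5 1]
Step 4: demand=4,sold=1 ship[1->2]=1 ship[0->1]=1 prod=4 -> [15 5 1]
Step 5: demand=4,sold=1 ship[1->2]=1 ship[0->1]=1 prod=4 -> [18 5 1]
Step 6: demand=4,sold=1 ship[1->2]=1 ship[0->1]=1 prod=4 -> [21 5 1]
Step 7: demand=4,sold=1 ship[1->2]=1 ship[0->1]=1 prod=4 -> [24 5 1]
Step 8: demand=4,sold=1 ship[1->2]=1 ship[0->1]=1 prod=4 -> [27 5 1]
Step 9: demand=4,sold=1 ship[1->2]=1 ship[0->1]=1 prod=4 -> [30 5 1]
Step 10: demand=4,sold=1 ship[1->2]=1 ship[0->1]=1 prod=4 -> [33 5 1]
Step 11: demand=4,sold=1 ship[1->2]=1 ship[0->1]=1 prod=4 -> [36 5 1]
Step 12: demand=4,sold=1 ship[1->2]=1 ship[0->1]=1 prod=4 -> [39 5 1]
First stockout at step 4

4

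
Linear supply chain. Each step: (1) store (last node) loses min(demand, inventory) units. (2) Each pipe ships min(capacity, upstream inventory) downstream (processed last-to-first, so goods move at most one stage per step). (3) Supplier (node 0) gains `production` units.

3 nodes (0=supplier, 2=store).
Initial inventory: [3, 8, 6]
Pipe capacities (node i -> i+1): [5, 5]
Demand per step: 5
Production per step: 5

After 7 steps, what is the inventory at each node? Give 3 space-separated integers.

Step 1: demand=5,sold=5 ship[1->2]=5 ship[0->1]=3 prod=5 -> inv=[5 6 6]
Step 2: demand=5,sold=5 ship[1->2]=5 ship[0->1]=5 prod=5 -> inv=[5 6 6]
Step 3: demand=5,sold=5 ship[1->2]=5 ship[0->1]=5 prod=5 -> inv=[5 6 6]
Step 4: demand=5,sold=5 ship[1->2]=5 ship[0->1]=5 prod=5 -> inv=[5 6 6]
Step 5: demand=5,sold=5 ship[1->2]=5 ship[0->1]=5 prod=5 -> inv=[5 6 6]
Step 6: demand=5,sold=5 ship[1->2]=5 ship[0->1]=5 prod=5 -> inv=[5 6 6]
Step 7: demand=5,sold=5 ship[1->2]=5 ship[0->1]=5 prod=5 -> inv=[5 6 6]

5 6 6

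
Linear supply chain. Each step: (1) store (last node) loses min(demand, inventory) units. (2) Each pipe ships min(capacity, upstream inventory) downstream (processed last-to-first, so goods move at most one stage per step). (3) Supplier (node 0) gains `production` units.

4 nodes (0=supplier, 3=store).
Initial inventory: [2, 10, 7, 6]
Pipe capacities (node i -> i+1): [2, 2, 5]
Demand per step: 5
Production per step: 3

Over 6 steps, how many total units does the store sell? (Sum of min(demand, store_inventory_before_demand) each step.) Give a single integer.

Answer: 21

Derivation:
Step 1: sold=5 (running total=5) -> [3 10 4 6]
Step 2: sold=5 (running total=10) -> [4 10 2 5]
Step 3: sold=5 (running total=15) -> [5 10 2 2]
Step 4: sold=2 (running total=17) -> [6 10 2 2]
Step 5: sold=2 (running total=19) -> [7 10 2 2]
Step 6: sold=2 (running total=21) -> [8 10 2 2]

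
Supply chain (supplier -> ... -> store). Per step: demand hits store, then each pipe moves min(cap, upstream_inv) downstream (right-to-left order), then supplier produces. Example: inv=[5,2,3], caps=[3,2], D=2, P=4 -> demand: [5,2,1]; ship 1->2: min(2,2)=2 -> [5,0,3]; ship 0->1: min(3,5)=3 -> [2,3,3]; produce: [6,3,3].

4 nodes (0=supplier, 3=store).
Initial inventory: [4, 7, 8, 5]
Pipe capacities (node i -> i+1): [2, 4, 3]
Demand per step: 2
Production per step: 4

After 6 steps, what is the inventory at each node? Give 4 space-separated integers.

Step 1: demand=2,sold=2 ship[2->3]=3 ship[1->2]=4 ship[0->1]=2 prod=4 -> inv=[6 5 9 6]
Step 2: demand=2,sold=2 ship[2->3]=3 ship[1->2]=4 ship[0->1]=2 prod=4 -> inv=[8 3 10 7]
Step 3: demand=2,sold=2 ship[2->3]=3 ship[1->2]=3 ship[0->1]=2 prod=4 -> inv=[10 2 10 8]
Step 4: demand=2,sold=2 ship[2->3]=3 ship[1->2]=2 ship[0->1]=2 prod=4 -> inv=[12 2 9 9]
Step 5: demand=2,sold=2 ship[2->3]=3 ship[1->2]=2 ship[0->1]=2 prod=4 -> inv=[14 2 8 10]
Step 6: demand=2,sold=2 ship[2->3]=3 ship[1->2]=2 ship[0->1]=2 prod=4 -> inv=[16 2 7 11]

16 2 7 11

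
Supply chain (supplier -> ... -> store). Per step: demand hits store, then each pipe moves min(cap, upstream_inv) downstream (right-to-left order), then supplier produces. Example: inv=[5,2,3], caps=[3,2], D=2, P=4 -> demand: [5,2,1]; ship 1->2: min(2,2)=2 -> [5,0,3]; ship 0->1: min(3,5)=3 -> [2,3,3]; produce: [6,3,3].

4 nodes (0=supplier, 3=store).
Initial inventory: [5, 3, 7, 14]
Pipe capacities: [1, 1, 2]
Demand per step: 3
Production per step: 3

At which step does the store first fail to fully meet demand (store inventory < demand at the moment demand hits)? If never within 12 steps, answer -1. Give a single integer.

Step 1: demand=3,sold=3 ship[2->3]=2 ship[1->2]=1 ship[0->1]=1 prod=3 -> [7 3 6 13]
Step 2: demand=3,sold=3 ship[2->3]=2 ship[1->2]=1 ship[0->1]=1 prod=3 -> [9 3 5 12]
Step 3: demand=3,sold=3 ship[2->3]=2 ship[1->2]=1 ship[0->1]=1 prod=3 -> [11 3 4 11]
Step 4: demand=3,sold=3 ship[2->3]=2 ship[1->2]=1 ship[0->1]=1 prod=3 -> [13 3 3 10]
Step 5: demand=3,sold=3 ship[2->3]=2 ship[1->2]=1 ship[0->1]=1 prod=3 -> [15 3 2 9]
Step 6: demand=3,sold=3 ship[2->3]=2 ship[1->2]=1 ship[0->1]=1 prod=3 -> [17 3 1 8]
Step 7: demand=3,sold=3 ship[2->3]=1 ship[1->2]=1 ship[0->1]=1 prod=3 -> [19 3 1 6]
Step 8: demand=3,sold=3 ship[2->3]=1 ship[1->2]=1 ship[0->1]=1 prod=3 -> [21 3 1 4]
Step 9: demand=3,sold=3 ship[2->3]=1 ship[1->2]=1 ship[0->1]=1 prod=3 -> [23 3 1 2]
Step 10: demand=3,sold=2 ship[2->3]=1 ship[1->2]=1 ship[0->1]=1 prod=3 -> [25 3 1 1]
Step 11: demand=3,sold=1 ship[2->3]=1 ship[1->2]=1 ship[0->1]=1 prod=3 -> [27 3 1 1]
Step 12: demand=3,sold=1 ship[2->3]=1 ship[1->2]=1 ship[0->1]=1 prod=3 -> [29 3 1 1]
First stockout at step 10

10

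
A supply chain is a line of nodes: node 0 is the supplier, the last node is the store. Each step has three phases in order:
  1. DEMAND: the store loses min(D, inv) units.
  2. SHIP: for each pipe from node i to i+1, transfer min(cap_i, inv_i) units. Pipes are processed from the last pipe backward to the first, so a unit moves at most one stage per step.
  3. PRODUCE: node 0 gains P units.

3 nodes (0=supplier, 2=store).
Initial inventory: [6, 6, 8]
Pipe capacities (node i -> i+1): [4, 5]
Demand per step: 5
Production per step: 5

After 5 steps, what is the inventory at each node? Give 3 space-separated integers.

Step 1: demand=5,sold=5 ship[1->2]=5 ship[0->1]=4 prod=5 -> inv=[7 5 8]
Step 2: demand=5,sold=5 ship[1->2]=5 ship[0->1]=4 prod=5 -> inv=[8 4 8]
Step 3: demand=5,sold=5 ship[1->2]=4 ship[0->1]=4 prod=5 -> inv=[9 4 7]
Step 4: demand=5,sold=5 ship[1->2]=4 ship[0->1]=4 prod=5 -> inv=[10 4 6]
Step 5: demand=5,sold=5 ship[1->2]=4 ship[0->1]=4 prod=5 -> inv=[11 4 5]

11 4 5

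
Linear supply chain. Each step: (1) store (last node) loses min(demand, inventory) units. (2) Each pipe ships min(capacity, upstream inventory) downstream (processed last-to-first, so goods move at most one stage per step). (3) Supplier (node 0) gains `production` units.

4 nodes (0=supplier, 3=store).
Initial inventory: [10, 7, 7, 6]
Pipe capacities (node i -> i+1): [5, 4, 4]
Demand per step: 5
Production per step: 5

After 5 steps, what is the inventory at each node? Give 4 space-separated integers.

Step 1: demand=5,sold=5 ship[2->3]=4 ship[1->2]=4 ship[0->1]=5 prod=5 -> inv=[10 8 7 5]
Step 2: demand=5,sold=5 ship[2->3]=4 ship[1->2]=4 ship[0->1]=5 prod=5 -> inv=[10 9 7 4]
Step 3: demand=5,sold=4 ship[2->3]=4 ship[1->2]=4 ship[0->1]=5 prod=5 -> inv=[10 10 7 4]
Step 4: demand=5,sold=4 ship[2->3]=4 ship[1->2]=4 ship[0->1]=5 prod=5 -> inv=[10 11 7 4]
Step 5: demand=5,sold=4 ship[2->3]=4 ship[1->2]=4 ship[0->1]=5 prod=5 -> inv=[10 12 7 4]

10 12 7 4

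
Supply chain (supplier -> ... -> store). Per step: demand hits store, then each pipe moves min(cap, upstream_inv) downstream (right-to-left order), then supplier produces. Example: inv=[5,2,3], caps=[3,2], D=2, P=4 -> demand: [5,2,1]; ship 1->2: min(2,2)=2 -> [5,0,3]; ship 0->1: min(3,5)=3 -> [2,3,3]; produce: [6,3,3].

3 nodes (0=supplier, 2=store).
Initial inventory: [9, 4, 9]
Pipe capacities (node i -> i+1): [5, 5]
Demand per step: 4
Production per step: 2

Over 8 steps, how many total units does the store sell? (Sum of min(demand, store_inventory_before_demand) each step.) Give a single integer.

Answer: 32

Derivation:
Step 1: sold=4 (running total=4) -> [6 5 9]
Step 2: sold=4 (running total=8) -> [3 5 10]
Step 3: sold=4 (running total=12) -> [2 3 11]
Step 4: sold=4 (running total=16) -> [2 2 10]
Step 5: sold=4 (running total=20) -> [2 2 8]
Step 6: sold=4 (running total=24) -> [2 2 6]
Step 7: sold=4 (running total=28) -> [2 2 4]
Step 8: sold=4 (running total=32) -> [2 2 2]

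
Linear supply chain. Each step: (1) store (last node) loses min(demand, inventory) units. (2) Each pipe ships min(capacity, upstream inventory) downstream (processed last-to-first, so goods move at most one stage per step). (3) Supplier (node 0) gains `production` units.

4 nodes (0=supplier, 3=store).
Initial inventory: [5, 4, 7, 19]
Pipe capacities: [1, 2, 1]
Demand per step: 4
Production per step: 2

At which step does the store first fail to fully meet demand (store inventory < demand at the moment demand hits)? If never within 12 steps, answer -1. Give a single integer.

Step 1: demand=4,sold=4 ship[2->3]=1 ship[1->2]=2 ship[0->1]=1 prod=2 -> [6 3 8 16]
Step 2: demand=4,sold=4 ship[2->3]=1 ship[1->2]=2 ship[0->1]=1 prod=2 -> [7 2 9 13]
Step 3: demand=4,sold=4 ship[2->3]=1 ship[1->2]=2 ship[0->1]=1 prod=2 -> [8 1 10 10]
Step 4: demand=4,sold=4 ship[2->3]=1 ship[1->2]=1 ship[0->1]=1 prod=2 -> [9 1 10 7]
Step 5: demand=4,sold=4 ship[2->3]=1 ship[1->2]=1 ship[0->1]=1 prod=2 -> [10 1 10 4]
Step 6: demand=4,sold=4 ship[2->3]=1 ship[1->2]=1 ship[0->1]=1 prod=2 -> [11 1 10 1]
Step 7: demand=4,sold=1 ship[2->3]=1 ship[1->2]=1 ship[0->1]=1 prod=2 -> [12 1 10 1]
Step 8: demand=4,sold=1 ship[2->3]=1 ship[1->2]=1 ship[0->1]=1 prod=2 -> [13 1 10 1]
Step 9: demand=4,sold=1 ship[2->3]=1 ship[1->2]=1 ship[0->1]=1 prod=2 -> [14 1 10 1]
Step 10: demand=4,sold=1 ship[2->3]=1 ship[1->2]=1 ship[0->1]=1 prod=2 -> [15 1 10 1]
Step 11: demand=4,sold=1 ship[2->3]=1 ship[1->2]=1 ship[0->1]=1 prod=2 -> [16 1 10 1]
Step 12: demand=4,sold=1 ship[2->3]=1 ship[1->2]=1 ship[0->1]=1 prod=2 -> [17 1 10 1]
First stockout at step 7

7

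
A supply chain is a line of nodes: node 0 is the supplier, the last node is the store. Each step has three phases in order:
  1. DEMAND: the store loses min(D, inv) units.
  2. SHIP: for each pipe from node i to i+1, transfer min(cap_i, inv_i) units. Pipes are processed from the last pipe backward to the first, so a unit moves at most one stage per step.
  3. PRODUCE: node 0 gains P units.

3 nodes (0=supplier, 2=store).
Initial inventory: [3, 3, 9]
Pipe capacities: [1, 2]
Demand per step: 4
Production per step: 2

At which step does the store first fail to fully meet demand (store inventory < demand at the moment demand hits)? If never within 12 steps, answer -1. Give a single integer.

Step 1: demand=4,sold=4 ship[1->2]=2 ship[0->1]=1 prod=2 -> [4 2 7]
Step 2: demand=4,sold=4 ship[1->2]=2 ship[0->1]=1 prod=2 -> [5 1 5]
Step 3: demand=4,sold=4 ship[1->2]=1 ship[0->1]=1 prod=2 -> [6 1 2]
Step 4: demand=4,sold=2 ship[1->2]=1 ship[0->1]=1 prod=2 -> [7 1 1]
Step 5: demand=4,sold=1 ship[1->2]=1 ship[0->1]=1 prod=2 -> [8 1 1]
Step 6: demand=4,sold=1 ship[1->2]=1 ship[0->1]=1 prod=2 -> [9 1 1]
Step 7: demand=4,sold=1 ship[1->2]=1 ship[0->1]=1 prod=2 -> [10 1 1]
Step 8: demand=4,sold=1 ship[1->2]=1 ship[0->1]=1 prod=2 -> [11 1 1]
Step 9: demand=4,sold=1 ship[1->2]=1 ship[0->1]=1 prod=2 -> [12 1 1]
Step 10: demand=4,sold=1 ship[1->2]=1 ship[0->1]=1 prod=2 -> [13 1 1]
Step 11: demand=4,sold=1 ship[1->2]=1 ship[0->1]=1 prod=2 -> [14 1 1]
Step 12: demand=4,sold=1 ship[1->2]=1 ship[0->1]=1 prod=2 -> [15 1 1]
First stockout at step 4

4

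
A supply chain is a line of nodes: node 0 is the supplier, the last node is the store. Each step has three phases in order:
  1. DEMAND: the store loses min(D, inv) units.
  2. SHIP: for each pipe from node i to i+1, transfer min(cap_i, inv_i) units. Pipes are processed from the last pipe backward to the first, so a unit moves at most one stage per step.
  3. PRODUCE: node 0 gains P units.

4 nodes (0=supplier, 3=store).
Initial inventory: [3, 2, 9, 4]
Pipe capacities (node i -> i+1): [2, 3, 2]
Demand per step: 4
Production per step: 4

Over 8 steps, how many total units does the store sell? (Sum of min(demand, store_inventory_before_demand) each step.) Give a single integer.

Answer: 18

Derivation:
Step 1: sold=4 (running total=4) -> [5 2 9 2]
Step 2: sold=2 (running total=6) -> [7 2 9 2]
Step 3: sold=2 (running total=8) -> [9 2 9 2]
Step 4: sold=2 (running total=10) -> [11 2 9 2]
Step 5: sold=2 (running total=12) -> [13 2 9 2]
Step 6: sold=2 (running total=14) -> [15 2 9 2]
Step 7: sold=2 (running total=16) -> [17 2 9 2]
Step 8: sold=2 (running total=18) -> [19 2 9 2]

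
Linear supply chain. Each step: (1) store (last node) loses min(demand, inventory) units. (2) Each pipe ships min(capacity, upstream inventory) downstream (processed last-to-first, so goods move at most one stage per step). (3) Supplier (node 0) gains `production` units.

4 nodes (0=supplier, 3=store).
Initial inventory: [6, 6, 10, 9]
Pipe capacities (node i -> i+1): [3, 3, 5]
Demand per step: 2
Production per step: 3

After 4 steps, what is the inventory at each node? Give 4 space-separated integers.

Step 1: demand=2,sold=2 ship[2->3]=5 ship[1->2]=3 ship[0->1]=3 prod=3 -> inv=[6 6 8 12]
Step 2: demand=2,sold=2 ship[2->3]=5 ship[1->2]=3 ship[0->1]=3 prod=3 -> inv=[6 6 6 15]
Step 3: demand=2,sold=2 ship[2->3]=5 ship[1->2]=3 ship[0->1]=3 prod=3 -> inv=[6 6 4 18]
Step 4: demand=2,sold=2 ship[2->3]=4 ship[1->2]=3 ship[0->1]=3 prod=3 -> inv=[6 6 3 20]

6 6 3 20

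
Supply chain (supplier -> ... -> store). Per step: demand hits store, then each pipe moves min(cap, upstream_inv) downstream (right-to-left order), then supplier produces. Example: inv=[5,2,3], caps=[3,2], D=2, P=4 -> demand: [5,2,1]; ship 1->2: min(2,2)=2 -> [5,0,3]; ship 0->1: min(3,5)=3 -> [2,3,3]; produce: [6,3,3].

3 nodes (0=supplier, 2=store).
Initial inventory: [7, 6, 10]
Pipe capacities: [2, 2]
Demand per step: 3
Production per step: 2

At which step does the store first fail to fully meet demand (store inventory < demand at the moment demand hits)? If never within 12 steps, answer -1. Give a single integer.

Step 1: demand=3,sold=3 ship[1->2]=2 ship[0->1]=2 prod=2 -> [7 6 9]
Step 2: demand=3,sold=3 ship[1->2]=2 ship[0->1]=2 prod=2 -> [7 6 8]
Step 3: demand=3,sold=3 ship[1->2]=2 ship[0->1]=2 prod=2 -> [7 6 7]
Step 4: demand=3,sold=3 ship[1->2]=2 ship[0->1]=2 prod=2 -> [7 6 6]
Step 5: demand=3,sold=3 ship[1->2]=2 ship[0->1]=2 prod=2 -> [7 6 5]
Step 6: demand=3,sold=3 ship[1->2]=2 ship[0->1]=2 prod=2 -> [7 6 4]
Step 7: demand=3,sold=3 ship[1->2]=2 ship[0->1]=2 prod=2 -> [7 6 3]
Step 8: demand=3,sold=3 ship[1->2]=2 ship[0->1]=2 prod=2 -> [7 6 2]
Step 9: demand=3,sold=2 ship[1->2]=2 ship[0->1]=2 prod=2 -> [7 6 2]
Step 10: demand=3,sold=2 ship[1->2]=2 ship[0->1]=2 prod=2 -> [7 6 2]
Step 11: demand=3,sold=2 ship[1->2]=2 ship[0->1]=2 prod=2 -> [7 6 2]
Step 12: demand=3,sold=2 ship[1->2]=2 ship[0->1]=2 prod=2 -> [7 6 2]
First stockout at step 9

9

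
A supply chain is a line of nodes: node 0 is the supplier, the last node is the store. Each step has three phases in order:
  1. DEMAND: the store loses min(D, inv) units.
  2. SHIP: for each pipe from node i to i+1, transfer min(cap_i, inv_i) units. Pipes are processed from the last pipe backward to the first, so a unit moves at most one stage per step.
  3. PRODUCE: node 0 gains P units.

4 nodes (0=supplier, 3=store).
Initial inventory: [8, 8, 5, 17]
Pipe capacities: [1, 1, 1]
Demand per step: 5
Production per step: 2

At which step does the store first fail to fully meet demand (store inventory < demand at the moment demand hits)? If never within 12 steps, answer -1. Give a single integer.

Step 1: demand=5,sold=5 ship[2->3]=1 ship[1->2]=1 ship[0->1]=1 prod=2 -> [9 8 5 13]
Step 2: demand=5,sold=5 ship[2->3]=1 ship[1->2]=1 ship[0->1]=1 prod=2 -> [10 8 5 9]
Step 3: demand=5,sold=5 ship[2->3]=1 ship[1->2]=1 ship[0->1]=1 prod=2 -> [11 8 5 5]
Step 4: demand=5,sold=5 ship[2->3]=1 ship[1->2]=1 ship[0->1]=1 prod=2 -> [12 8 5 1]
Step 5: demand=5,sold=1 ship[2->3]=1 ship[1->2]=1 ship[0->1]=1 prod=2 -> [13 8 5 1]
Step 6: demand=5,sold=1 ship[2->3]=1 ship[1->2]=1 ship[0->1]=1 prod=2 -> [14 8 5 1]
Step 7: demand=5,sold=1 ship[2->3]=1 ship[1->2]=1 ship[0->1]=1 prod=2 -> [15 8 5 1]
Step 8: demand=5,sold=1 ship[2->3]=1 ship[1->2]=1 ship[0->1]=1 prod=2 -> [16 8 5 1]
Step 9: demand=5,sold=1 ship[2->3]=1 ship[1->2]=1 ship[0->1]=1 prod=2 -> [17 8 5 1]
Step 10: demand=5,sold=1 ship[2->3]=1 ship[1->2]=1 ship[0->1]=1 prod=2 -> [18 8 5 1]
Step 11: demand=5,sold=1 ship[2->3]=1 ship[1->2]=1 ship[0->1]=1 prod=2 -> [19 8 5 1]
Step 12: demand=5,sold=1 ship[2->3]=1 ship[1->2]=1 ship[0->1]=1 prod=2 -> [20 8 5 1]
First stockout at step 5

5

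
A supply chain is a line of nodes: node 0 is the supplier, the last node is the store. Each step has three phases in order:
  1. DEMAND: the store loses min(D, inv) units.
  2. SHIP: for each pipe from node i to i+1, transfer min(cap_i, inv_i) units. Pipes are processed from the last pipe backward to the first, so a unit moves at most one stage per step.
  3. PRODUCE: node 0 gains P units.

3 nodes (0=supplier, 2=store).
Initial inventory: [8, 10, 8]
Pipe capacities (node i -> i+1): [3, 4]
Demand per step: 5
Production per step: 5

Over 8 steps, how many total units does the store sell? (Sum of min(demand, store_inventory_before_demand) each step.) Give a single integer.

Step 1: sold=5 (running total=5) -> [10 9 7]
Step 2: sold=5 (running total=10) -> [12 8 6]
Step 3: sold=5 (running total=15) -> [14 7 5]
Step 4: sold=5 (running total=20) -> [16 6 4]
Step 5: sold=4 (running total=24) -> [18 5 4]
Step 6: sold=4 (running total=28) -> [20 4 4]
Step 7: sold=4 (running total=32) -> [22 3 4]
Step 8: sold=4 (running total=36) -> [24 3 3]

Answer: 36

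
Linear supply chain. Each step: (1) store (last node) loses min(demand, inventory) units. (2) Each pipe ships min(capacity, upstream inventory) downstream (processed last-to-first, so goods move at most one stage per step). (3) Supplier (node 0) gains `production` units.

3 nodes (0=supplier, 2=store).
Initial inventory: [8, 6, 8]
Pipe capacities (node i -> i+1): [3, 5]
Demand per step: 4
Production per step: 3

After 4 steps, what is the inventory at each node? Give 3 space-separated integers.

Step 1: demand=4,sold=4 ship[1->2]=5 ship[0->1]=3 prod=3 -> inv=[8 4 9]
Step 2: demand=4,sold=4 ship[1->2]=4 ship[0->1]=3 prod=3 -> inv=[8 3 9]
Step 3: demand=4,sold=4 ship[1->2]=3 ship[0->1]=3 prod=3 -> inv=[8 3 8]
Step 4: demand=4,sold=4 ship[1->2]=3 ship[0->1]=3 prod=3 -> inv=[8 3 7]

8 3 7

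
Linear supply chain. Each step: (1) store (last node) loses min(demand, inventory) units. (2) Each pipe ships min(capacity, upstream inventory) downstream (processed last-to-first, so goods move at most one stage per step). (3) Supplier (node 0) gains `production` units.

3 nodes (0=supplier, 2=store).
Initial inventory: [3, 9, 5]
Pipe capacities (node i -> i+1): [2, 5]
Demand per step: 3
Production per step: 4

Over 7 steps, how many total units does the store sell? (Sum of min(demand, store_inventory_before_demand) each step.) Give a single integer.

Step 1: sold=3 (running total=3) -> [5 6 7]
Step 2: sold=3 (running total=6) -> [7 3 9]
Step 3: sold=3 (running total=9) -> [9 2 9]
Step 4: sold=3 (running total=12) -> [11 2 8]
Step 5: sold=3 (running total=15) -> [13 2 7]
Step 6: sold=3 (running total=18) -> [15 2 6]
Step 7: sold=3 (running total=21) -> [17 2 5]

Answer: 21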